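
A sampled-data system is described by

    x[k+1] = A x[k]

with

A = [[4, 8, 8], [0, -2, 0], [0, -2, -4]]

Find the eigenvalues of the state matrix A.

-4, -2, 4

det(zI - A) = z^3 - (tr A)z^2 + (M11 + M22 + M33)z - det A, where Mii is the 2×2 principal minor of A obtained by deleting row i and column i.
tr A = 4 + (-2) + (-4) = -2; M11 = (-2)·(-4) - 0·(-2) = 8 - 0 = 8; M22 = 4·(-4) - 8·0 = -16 - 0 = -16; M33 = 4·(-2) - 8·0 = -8 - 0 = -8; sum of minors = -16.
det A = 4·((-2)·(-4) - 0·(-2)) - 8·(0·(-4) - 0·0) + 8·(0·(-2) - (-2)·0) = 4·8 - 8·0 + 8·0 = 32.
So p(z) = det(zI - A) = z^3 + 2z^2 - 16z - 32.
Rational-root test: any integer root divides -32. Testing small divisors, z = -2 works: p(-2) = -8 + 8 + 32 + (-32) = 0, so (z + 2) is a factor.
Dividing, p(z) = (z + 2)(z^2 - 16).
Factor z^2 - 16: two numbers with sum 0 and product -16 are 4 and -4, so z^2 - 16 = (z - 4)(z + 4).
Hence p(z) = (z - 4) (z + 2) (z + 4), with roots -4, -2, 4.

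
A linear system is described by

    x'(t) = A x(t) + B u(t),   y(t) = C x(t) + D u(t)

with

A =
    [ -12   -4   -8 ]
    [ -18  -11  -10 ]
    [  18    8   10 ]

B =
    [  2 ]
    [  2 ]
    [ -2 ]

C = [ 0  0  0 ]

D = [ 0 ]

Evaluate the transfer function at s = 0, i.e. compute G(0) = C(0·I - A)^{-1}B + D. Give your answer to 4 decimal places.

G(0) = C(-A)^{-1}B + D = -C A^{-1} B + D.
det A = -72, so A^{-1} = (1/-72)·adj(A) = [[5/12, 1/3, 2/3], [0, -1/3, -1/3], [-3/4, -1/3, -5/6]]
A^{-1} B = [1/6, 0, -1/2]^T
C A^{-1} B = 0
G(0) = D - C A^{-1} B = 0 - (0) = 0

0.0000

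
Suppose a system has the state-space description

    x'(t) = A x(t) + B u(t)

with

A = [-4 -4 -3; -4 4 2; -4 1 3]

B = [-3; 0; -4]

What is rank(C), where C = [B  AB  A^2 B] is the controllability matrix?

AB = [[24], [4], [0]]
A^2B = [[-112], [-80], [-92]]
Controllability matrix C = [B  AB  A^2B] = [[-3, 24, -112], [0, 4, -80], [-4, 0, -92]]
det(C) = (-3)·(4·(-92) - (-80)·0) - 24·(0·(-92) - (-80)·(-4)) + (-112)·(0·0 - 4·(-4)) = (-3)·(-368) - 24·(-320) + (-112)·16 = 6992 ≠ 0, so rank(C) = 3.
rank(C) = 3 = n, so the pair (A, B) is completely controllable.

3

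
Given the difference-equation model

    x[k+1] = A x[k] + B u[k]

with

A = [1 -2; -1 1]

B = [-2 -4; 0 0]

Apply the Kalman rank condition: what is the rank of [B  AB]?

2

AB = [[-2, -4], [2, 4]]
Controllability matrix C = [B  AB] = [[-2, -4, -2, -4], [0, 0, 2, 4]]
Take the 2×2 submatrix of C formed by columns 1, 3: [[-2, -2], [0, 2]]. Its determinant is (-2)·2 - (-2)·0 = -4 - 0 = -4 ≠ 0.
So rank(C) ≥ 2; since C has 2 rows, rank(C) = 2.
rank(C) = 2 = n, so the pair (A, B) is completely controllable.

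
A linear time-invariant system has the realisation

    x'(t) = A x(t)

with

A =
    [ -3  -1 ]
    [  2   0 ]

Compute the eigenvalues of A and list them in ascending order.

det(sI - A) = s^2 - (tr A)s + det A, with tr A = (-3) + 0 = -3 and det A = (-3)·0 - (-1)·2 = 0 - (-2) = 2.
So p(s) = det(sI - A) = s^2 + 3s + 2.
Factor s^2 + 3s + 2: two numbers with sum -3 and product 2 are -1 and -2, so s^2 + 3s + 2 = (s + 1)(s + 2).
Hence p(s) = (s + 1) (s + 2), with roots -2, -1.
All eigenvalues have negative real part, so the system is asymptotically stable.

-2, -1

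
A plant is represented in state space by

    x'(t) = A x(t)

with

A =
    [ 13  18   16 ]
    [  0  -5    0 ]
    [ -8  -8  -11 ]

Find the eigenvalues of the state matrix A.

det(sI - A) = s^3 - (tr A)s^2 + (M11 + M22 + M33)s - det A, where Mii is the 2×2 principal minor of A obtained by deleting row i and column i.
tr A = 13 + (-5) + (-11) = -3; M11 = (-5)·(-11) - 0·(-8) = 55 - 0 = 55; M22 = 13·(-11) - 16·(-8) = -143 - (-128) = -15; M33 = 13·(-5) - 18·0 = -65 - 0 = -65; sum of minors = -25.
det A = 13·((-5)·(-11) - 0·(-8)) - 18·(0·(-11) - 0·(-8)) + 16·(0·(-8) - (-5)·(-8)) = 13·55 - 18·0 + 16·(-40) = 75.
So p(s) = det(sI - A) = s^3 + 3s^2 - 25s - 75.
Rational-root test: any integer root divides -75. Testing small divisors, s = -3 works: p(-3) = -27 + 27 + 75 + (-75) = 0, so (s + 3) is a factor.
Dividing, p(s) = (s + 3)(s^2 - 25).
Factor s^2 - 25: two numbers with sum 0 and product -25 are 5 and -5, so s^2 - 25 = (s - 5)(s + 5).
Hence p(s) = (s - 5) (s + 3) (s + 5), with roots -5, -3, 5.
At least one eigenvalue has non-negative real part, so the system is not asymptotically stable.

-5, -3, 5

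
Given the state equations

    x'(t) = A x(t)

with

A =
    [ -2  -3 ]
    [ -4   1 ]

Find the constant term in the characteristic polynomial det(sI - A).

For a 2×2 matrix, det(sI - A) = s^2 - (tr A)s + det A.
tr A = -1, det A = -14.
So p(s) = s^2 + s - 14.
The constant term is -14.

-14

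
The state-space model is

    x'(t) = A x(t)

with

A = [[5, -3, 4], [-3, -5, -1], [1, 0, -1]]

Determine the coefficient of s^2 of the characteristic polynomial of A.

Expand det(sI - A) for the 3×3 matrix.
p(s) = s^3 + s^2 - 38s - 57.
(Check: constant term = det(-A) = (-1)^3 det A = -57; coefficient of s^2 = -tr A = 1.)
The coefficient of s^2 is 1.

1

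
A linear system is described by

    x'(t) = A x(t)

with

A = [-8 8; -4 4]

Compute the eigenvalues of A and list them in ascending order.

-4, 0

det(sI - A) = s^2 - (tr A)s + det A, with tr A = (-8) + 4 = -4 and det A = (-8)·4 - 8·(-4) = -32 - (-32) = 0.
So p(s) = det(sI - A) = s^2 + 4s.
Factor s^2 + 4s: two numbers with sum -4 and product 0 are 0 and -4, so s^2 + 4s = s(s + 4).
Hence p(s) = s (s + 4), with roots -4, 0.
At least one eigenvalue has non-negative real part, so the system is not asymptotically stable.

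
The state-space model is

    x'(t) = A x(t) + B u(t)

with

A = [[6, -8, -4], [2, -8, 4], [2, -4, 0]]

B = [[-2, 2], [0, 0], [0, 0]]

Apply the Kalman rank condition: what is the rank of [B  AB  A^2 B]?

AB = [[-12, 12], [-4, 4], [-4, 4]]
A^2B = [[-24, 24], [-8, 8], [-8, 8]]
Controllability matrix C = [B  AB  A^2B] = [[-2, 2, -12, 12, -24, 24], [0, 0, -4, 4, -8, 8], [0, 0, -4, 4, -8, 8]]
The rows r1, r2, r3 of C are linearly dependent: -r2 + r3 = 0 (check each entry), so rank(C) ≤ 2.
The 2×2 minor from rows 1, 2, columns 1, 3 is (-2)·(-4) - (-12)·0 = 8 - 0 = 8 ≠ 0, so rank(C) = 2.
rank(C) = 2 < n = 3, so the pair (A, B) is not completely controllable.

2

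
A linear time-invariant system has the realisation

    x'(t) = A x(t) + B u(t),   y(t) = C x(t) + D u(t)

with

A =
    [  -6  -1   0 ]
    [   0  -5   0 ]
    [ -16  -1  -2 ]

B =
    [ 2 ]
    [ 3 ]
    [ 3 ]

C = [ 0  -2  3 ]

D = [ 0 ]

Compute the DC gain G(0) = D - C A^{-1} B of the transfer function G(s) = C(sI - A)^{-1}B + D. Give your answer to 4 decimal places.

-3.2000

G(0) = C(-A)^{-1}B + D = -C A^{-1} B + D.
det A = -60, so A^{-1} = (1/-60)·adj(A) = [[-1/6, 1/30, 0], [0, -1/5, 0], [4/3, -1/6, -1/2]]
A^{-1} B = [-7/30, -3/5, 2/3]^T
C A^{-1} B = 16/5
G(0) = D - C A^{-1} B = 0 - (16/5) = -16/5 ≈ -3.2000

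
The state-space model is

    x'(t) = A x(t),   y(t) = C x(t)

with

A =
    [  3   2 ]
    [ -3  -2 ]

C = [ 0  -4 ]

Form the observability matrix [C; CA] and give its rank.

CA = [[12, 8]]
Observability matrix O = [C; CA] = [[0, -4], [12, 8]]
det(O) = 0·8 - (-4)·12 = 0 - (-48) = 48 ≠ 0, so rank(O) = 2.
rank(O) = 2 = n, so the pair (A, C) is completely observable.

2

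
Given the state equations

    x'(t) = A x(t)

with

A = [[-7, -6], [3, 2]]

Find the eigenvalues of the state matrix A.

-4, -1

det(sI - A) = s^2 - (tr A)s + det A, with tr A = (-7) + 2 = -5 and det A = (-7)·2 - (-6)·3 = -14 - (-18) = 4.
So p(s) = det(sI - A) = s^2 + 5s + 4.
Factor s^2 + 5s + 4: two numbers with sum -5 and product 4 are -1 and -4, so s^2 + 5s + 4 = (s + 1)(s + 4).
Hence p(s) = (s + 1) (s + 4), with roots -4, -1.
All eigenvalues have negative real part, so the system is asymptotically stable.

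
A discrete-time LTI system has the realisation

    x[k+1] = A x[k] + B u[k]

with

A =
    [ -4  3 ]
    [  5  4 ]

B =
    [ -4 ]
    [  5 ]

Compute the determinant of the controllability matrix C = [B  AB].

AB = [[31], [0]]
Controllability matrix C = [B  AB] = [[-4, 31], [5, 0]]
det(C) = (-4)·0 - 31·5 = 0 - 155 = -155
Since det(C) ≠ 0, rank(C) = 2 and the system is completely controllable.

-155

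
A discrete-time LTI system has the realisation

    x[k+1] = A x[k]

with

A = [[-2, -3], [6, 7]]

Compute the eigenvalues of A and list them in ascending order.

1, 4

det(zI - A) = z^2 - (tr A)z + det A, with tr A = (-2) + 7 = 5 and det A = (-2)·7 - (-3)·6 = -14 - (-18) = 4.
So p(z) = det(zI - A) = z^2 - 5z + 4.
Factor z^2 - 5z + 4: two numbers with sum 5 and product 4 are 4 and 1, so z^2 - 5z + 4 = (z - 4)(z - 1).
Hence p(z) = (z - 4) (z - 1), with roots 1, 4.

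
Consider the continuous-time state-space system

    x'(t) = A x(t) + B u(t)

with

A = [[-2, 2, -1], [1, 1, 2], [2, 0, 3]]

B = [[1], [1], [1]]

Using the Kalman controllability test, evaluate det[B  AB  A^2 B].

-8

AB = [[-1], [4], [5]]
A^2B = [[5], [13], [13]]
Controllability matrix C = [B  AB  A^2B] = [[1, -1, 5], [1, 4, 13], [1, 5, 13]]
Expanding along the first row, det(C) = 1·(4·13 - 13·5) - (-1)·(1·13 - 13·1) + 5·(1·5 - 4·1) = 1·(-13) - (-1)·0 + 5·1 = -8
Since det(C) ≠ 0, rank(C) = 3 and the system is completely controllable.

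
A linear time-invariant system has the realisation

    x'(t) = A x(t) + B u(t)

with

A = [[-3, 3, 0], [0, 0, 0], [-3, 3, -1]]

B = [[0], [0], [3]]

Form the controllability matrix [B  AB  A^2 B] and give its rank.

AB = [[0], [0], [-3]]
A^2B = [[0], [0], [3]]
Controllability matrix C = [B  AB  A^2B] = [[0, 0, 0], [0, 0, 0], [3, -3, 3]]
Every column of C is a scalar multiple of column 1 = [0, 0, 3] (multipliers 1, -1, 1), so the columns span a one-dimensional space.
C ≠ 0, hence rank(C) = 1.
rank(C) = 1 < n = 3, so the pair (A, B) is not completely controllable.

1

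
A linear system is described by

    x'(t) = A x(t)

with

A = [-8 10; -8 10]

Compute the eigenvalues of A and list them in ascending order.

0, 2

det(sI - A) = s^2 - (tr A)s + det A, with tr A = (-8) + 10 = 2 and det A = (-8)·10 - 10·(-8) = -80 - (-80) = 0.
So p(s) = det(sI - A) = s^2 - 2s.
Factor s^2 - 2s: two numbers with sum 2 and product 0 are 2 and 0, so s^2 - 2s = s(s - 2).
Hence p(s) = s (s - 2), with roots 0, 2.
At least one eigenvalue has non-negative real part, so the system is not asymptotically stable.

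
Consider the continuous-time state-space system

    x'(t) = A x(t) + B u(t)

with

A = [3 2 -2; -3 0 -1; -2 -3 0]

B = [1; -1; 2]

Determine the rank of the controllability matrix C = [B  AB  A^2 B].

AB = [[-3], [-5], [1]]
A^2B = [[-21], [8], [21]]
Controllability matrix C = [B  AB  A^2B] = [[1, -3, -21], [-1, -5, 8], [2, 1, 21]]
det(C) = 1·((-5)·21 - 8·1) - (-3)·((-1)·21 - 8·2) + (-21)·((-1)·1 - (-5)·2) = 1·(-113) - (-3)·(-37) + (-21)·9 = -413 ≠ 0, so rank(C) = 3.
rank(C) = 3 = n, so the pair (A, B) is completely controllable.

3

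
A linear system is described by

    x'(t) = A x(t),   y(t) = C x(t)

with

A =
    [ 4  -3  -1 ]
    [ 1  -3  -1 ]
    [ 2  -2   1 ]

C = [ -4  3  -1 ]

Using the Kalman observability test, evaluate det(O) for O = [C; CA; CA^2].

425

CA = [[-15, 5, 0]]
CA^2 = [[-55, 30, 10]]
Observability matrix O = [C; CA; CA^2] = [[-4, 3, -1], [-15, 5, 0], [-55, 30, 10]]
Expanding along the first row, det(O) = (-4)·(5·10 - 0·30) - 3·((-15)·10 - 0·(-55)) + (-1)·((-15)·30 - 5·(-55)) = (-4)·50 - 3·(-150) + (-1)·(-175) = 425
Since det(O) ≠ 0, rank(O) = 3 and the system is completely observable.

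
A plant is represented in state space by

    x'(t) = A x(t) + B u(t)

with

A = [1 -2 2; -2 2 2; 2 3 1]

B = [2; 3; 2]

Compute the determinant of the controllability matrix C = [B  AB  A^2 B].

-270

AB = [[0], [6], [15]]
A^2B = [[18], [42], [33]]
Controllability matrix C = [B  AB  A^2B] = [[2, 0, 18], [3, 6, 42], [2, 15, 33]]
Expanding along the first row, det(C) = 2·(6·33 - 42·15) - 0·(3·33 - 42·2) + 18·(3·15 - 6·2) = 2·(-432) - 0·15 + 18·33 = -270
Since det(C) ≠ 0, rank(C) = 3 and the system is completely controllable.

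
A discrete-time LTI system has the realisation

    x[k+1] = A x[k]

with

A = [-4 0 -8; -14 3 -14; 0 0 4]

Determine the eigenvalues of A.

-4, 3, 4

det(zI - A) = z^3 - (tr A)z^2 + (M11 + M22 + M33)z - det A, where Mii is the 2×2 principal minor of A obtained by deleting row i and column i.
tr A = (-4) + 3 + 4 = 3; M11 = 3·4 - (-14)·0 = 12 - 0 = 12; M22 = (-4)·4 - (-8)·0 = -16 - 0 = -16; M33 = (-4)·3 - 0·(-14) = -12 - 0 = -12; sum of minors = -16.
det A = (-4)·(3·4 - (-14)·0) - 0·((-14)·4 - (-14)·0) + (-8)·((-14)·0 - 3·0) = (-4)·12 - 0·(-56) + (-8)·0 = -48.
So p(z) = det(zI - A) = z^3 - 3z^2 - 16z + 48.
Rational-root test: any integer root divides 48. Testing small divisors, z = 3 works: p(3) = 27 + (-27) + (-48) + 48 = 0, so (z - 3) is a factor.
Dividing, p(z) = (z - 3)(z^2 - 16).
Factor z^2 - 16: two numbers with sum 0 and product -16 are 4 and -4, so z^2 - 16 = (z - 4)(z + 4).
Hence p(z) = (z - 4) (z - 3) (z + 4), with roots -4, 3, 4.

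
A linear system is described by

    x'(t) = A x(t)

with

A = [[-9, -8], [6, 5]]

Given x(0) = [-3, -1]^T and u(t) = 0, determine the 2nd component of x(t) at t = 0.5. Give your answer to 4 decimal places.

det(sI - A) = s^2 - (tr A)s + det A, with tr A = (-9) + 5 = -4 and det A = (-9)·5 - (-8)·6 = -45 - (-48) = 3.
So p(s) = det(sI - A) = s^2 + 4s + 3.
Factor s^2 + 4s + 3: two numbers with sum -4 and product 3 are -1 and -3, so s^2 + 4s + 3 = (s + 1)(s + 3).
Hence p(s) = (s + 1) (s + 3), with roots -3, -1.
The eigenvalues -3, -1 are distinct and real, so A is diagonalisable and x(t) = e^{At} x(0) = V diag(e^{λ_i t}) V^{-1} x(0), where the columns of V are the eigenvectors.
λ = -3: A - (-3)I = [[-6, -8], [6, 8]]. Row 1 gives (-6)·v1 + (-8)·v2 = 0, so take v_1 = [4, -3]^T.
λ = -1: A - (-1)I = [[-8, -8], [6, 6]]. Row 1 gives (-8)·v1 + (-8)·v2 = 0, so take v_2 = [-1, 1]^T.
V = [v_1 v_2] = [[4, -1], [-3, 1]] has det V = 1, so V^{-1} = adj(V)/det V = [[1, 1], [3, 4]].
Modal coordinates z(0) = V^{-1} x(0): 1·(-3) + 1·(-1) = -4; 3·(-3) + 4·(-1) = -13; so z(0) = [-4, -13]^T.
x_2(t) = Σ_i (v_i)_2 · z_i(0) · e^{λ_i t} (row 2 of V times the modal terms).
x_2(0.5) = (-3)·(-4)·e^{-3·0.5} + 1·(-13)·e^{-1·0.5} = 12·0.223130 + (-13)·0.606531 = -5.2073.

-5.2073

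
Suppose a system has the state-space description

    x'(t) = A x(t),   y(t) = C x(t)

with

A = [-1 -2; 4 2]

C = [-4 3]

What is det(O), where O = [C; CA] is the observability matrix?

-104

CA = [[16, 14]]
Observability matrix O = [C; CA] = [[-4, 3], [16, 14]]
det(O) = (-4)·14 - 3·16 = -56 - 48 = -104
Since det(O) ≠ 0, rank(O) = 2 and the system is completely observable.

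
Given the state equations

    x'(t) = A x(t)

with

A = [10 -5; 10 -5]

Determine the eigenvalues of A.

0, 5

det(sI - A) = s^2 - (tr A)s + det A, with tr A = 10 + (-5) = 5 and det A = 10·(-5) - (-5)·10 = -50 - (-50) = 0.
So p(s) = det(sI - A) = s^2 - 5s.
Factor s^2 - 5s: two numbers with sum 5 and product 0 are 5 and 0, so s^2 - 5s = s(s - 5).
Hence p(s) = s (s - 5), with roots 0, 5.
At least one eigenvalue has non-negative real part, so the system is not asymptotically stable.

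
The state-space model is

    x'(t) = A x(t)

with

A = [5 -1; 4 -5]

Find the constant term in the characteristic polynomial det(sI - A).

-21

For a 2×2 matrix, det(sI - A) = s^2 - (tr A)s + det A.
tr A = 0, det A = -21.
So p(s) = s^2 - 21.
The constant term is -21.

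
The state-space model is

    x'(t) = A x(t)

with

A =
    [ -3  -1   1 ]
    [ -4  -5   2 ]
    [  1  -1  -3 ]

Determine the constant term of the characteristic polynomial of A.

32

Expand det(sI - A) for the 3×3 matrix.
p(s) = s^3 + 11s^2 + 36s + 32.
(Check: constant term = det(-A) = (-1)^3 det A = 32; coefficient of s^2 = -tr A = 11.)
The constant term is 32.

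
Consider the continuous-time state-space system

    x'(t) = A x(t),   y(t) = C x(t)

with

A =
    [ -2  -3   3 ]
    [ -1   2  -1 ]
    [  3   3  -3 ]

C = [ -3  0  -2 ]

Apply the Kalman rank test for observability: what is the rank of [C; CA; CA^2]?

3

CA = [[0, 3, -3]]
CA^2 = [[-12, -3, 6]]
Observability matrix O = [C; CA; CA^2] = [[-3, 0, -2], [0, 3, -3], [-12, -3, 6]]
det(O) = (-3)·(3·6 - (-3)·(-3)) - 0·(0·6 - (-3)·(-12)) + (-2)·(0·(-3) - 3·(-12)) = (-3)·9 - 0·(-36) + (-2)·36 = -99 ≠ 0, so rank(O) = 3.
rank(O) = 3 = n, so the pair (A, C) is completely observable.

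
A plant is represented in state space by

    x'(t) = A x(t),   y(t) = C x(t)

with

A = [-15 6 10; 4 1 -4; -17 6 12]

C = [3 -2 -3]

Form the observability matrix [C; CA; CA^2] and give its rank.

2

CA = [[-2, -2, 2]]
CA^2 = [[-12, -2, 12]]
Observability matrix O = [C; CA; CA^2] = [[3, -2, -3], [-2, -2, 2], [-12, -2, 12]]
The columns c1, c2, c3 of O are linearly dependent: c1 + c3 = 0 (check each entry), so rank(O) ≤ 2.
The 2×2 minor from rows 1, 2, columns 1, 2 is 3·(-2) - (-2)·(-2) = -6 - 4 = -10 ≠ 0, so rank(O) = 2.
rank(O) = 2 < n = 3, so the pair (A, C) is not completely observable.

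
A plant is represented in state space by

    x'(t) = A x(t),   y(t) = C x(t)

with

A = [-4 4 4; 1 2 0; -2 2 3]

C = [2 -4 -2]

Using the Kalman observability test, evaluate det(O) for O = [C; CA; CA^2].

CA = [[-8, -4, 2]]
CA^2 = [[24, -36, -26]]
Observability matrix O = [C; CA; CA^2] = [[2, -4, -2], [-8, -4, 2], [24, -36, -26]]
Expanding along the first row, det(O) = 2·((-4)·(-26) - 2·(-36)) - (-4)·((-8)·(-26) - 2·24) + (-2)·((-8)·(-36) - (-4)·24) = 2·176 - (-4)·160 + (-2)·384 = 224
Since det(O) ≠ 0, rank(O) = 3 and the system is completely observable.

224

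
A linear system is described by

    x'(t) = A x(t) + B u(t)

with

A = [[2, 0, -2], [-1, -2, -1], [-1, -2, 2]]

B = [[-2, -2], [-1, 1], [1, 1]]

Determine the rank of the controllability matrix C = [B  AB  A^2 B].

AB = [[-6, -6], [3, -1], [6, 2]]
A^2B = [[-24, -16], [-6, 6], [12, 12]]
Controllability matrix C = [B  AB  A^2B] = [[-2, -2, -6, -6, -24, -16], [-1, 1, 3, -1, -6, 6], [1, 1, 6, 2, 12, 12]]
Take the 3×3 submatrix of C formed by columns 1, 2, 3: [[-2, -2, -6], [-1, 1, 3], [1, 1, 6]]. Its determinant is (-2)·(1·6 - 3·1) - (-2)·((-1)·6 - 3·1) + (-6)·((-1)·1 - 1·1) = (-2)·3 - (-2)·(-9) + (-6)·(-2) = -12 ≠ 0.
So rank(C) ≥ 3; since C has 3 rows, rank(C) = 3.
rank(C) = 3 = n, so the pair (A, B) is completely controllable.

3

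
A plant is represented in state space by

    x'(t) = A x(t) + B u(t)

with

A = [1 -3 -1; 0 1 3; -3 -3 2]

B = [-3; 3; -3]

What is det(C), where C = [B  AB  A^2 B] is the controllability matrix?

AB = [[-9], [-6], [-6]]
A^2B = [[15], [-24], [33]]
Controllability matrix C = [B  AB  A^2B] = [[-3, -9, 15], [3, -6, -24], [-3, -6, 33]]
Expanding along the first row, det(C) = (-3)·((-6)·33 - (-24)·(-6)) - (-9)·(3·33 - (-24)·(-3)) + 15·(3·(-6) - (-6)·(-3)) = (-3)·(-342) - (-9)·27 + 15·(-36) = 729
Since det(C) ≠ 0, rank(C) = 3 and the system is completely controllable.

729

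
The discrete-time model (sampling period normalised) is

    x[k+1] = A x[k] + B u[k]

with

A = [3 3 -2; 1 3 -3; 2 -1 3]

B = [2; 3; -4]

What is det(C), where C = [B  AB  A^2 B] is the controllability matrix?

AB = [[23], [23], [-11]]
A^2B = [[160], [125], [-10]]
Controllability matrix C = [B  AB  A^2B] = [[2, 23, 160], [3, 23, 125], [-4, -11, -10]]
Expanding along the first row, det(C) = 2·(23·(-10) - 125·(-11)) - 23·(3·(-10) - 125·(-4)) + 160·(3·(-11) - 23·(-4)) = 2·1145 - 23·470 + 160·59 = 920
Since det(C) ≠ 0, rank(C) = 3 and the system is completely controllable.

920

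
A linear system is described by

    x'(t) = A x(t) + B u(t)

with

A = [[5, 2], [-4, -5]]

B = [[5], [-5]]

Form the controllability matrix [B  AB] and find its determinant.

100

AB = [[15], [5]]
Controllability matrix C = [B  AB] = [[5, 15], [-5, 5]]
det(C) = 5·5 - 15·(-5) = 25 - (-75) = 100
Since det(C) ≠ 0, rank(C) = 2 and the system is completely controllable.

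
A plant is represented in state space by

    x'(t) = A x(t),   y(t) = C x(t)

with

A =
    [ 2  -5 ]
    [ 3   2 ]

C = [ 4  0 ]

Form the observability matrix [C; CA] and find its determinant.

-80

CA = [[8, -20]]
Observability matrix O = [C; CA] = [[4, 0], [8, -20]]
det(O) = 4·(-20) - 0·8 = -80 - 0 = -80
Since det(O) ≠ 0, rank(O) = 2 and the system is completely observable.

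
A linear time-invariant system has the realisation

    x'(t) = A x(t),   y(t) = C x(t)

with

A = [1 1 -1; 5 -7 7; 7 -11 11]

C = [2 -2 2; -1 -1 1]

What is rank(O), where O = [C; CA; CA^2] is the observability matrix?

2

CA = [[6, -6, 6], [1, -5, 5]]
CA^2 = [[18, -18, 18], [11, -19, 19]]
Observability matrix O = [C; CA; CA^2] = [[2, -2, 2], [-1, -1, 1], [6, -6, 6], [1, -5, 5], [18, -18, 18], [11, -19, 19]]
The columns c1, c2, c3 of O are linearly dependent: c2 + c3 = 0 (check each entry), so rank(O) ≤ 2.
The 2×2 minor from rows 1, 2, columns 1, 2 is 2·(-1) - (-2)·(-1) = -2 - 2 = -4 ≠ 0, so rank(O) = 2.
rank(O) = 2 < n = 3, so the pair (A, C) is not completely observable.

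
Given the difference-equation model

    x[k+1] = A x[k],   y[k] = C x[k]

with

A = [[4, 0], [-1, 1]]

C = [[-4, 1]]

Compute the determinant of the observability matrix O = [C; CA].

13

CA = [[-17, 1]]
Observability matrix O = [C; CA] = [[-4, 1], [-17, 1]]
det(O) = (-4)·1 - 1·(-17) = -4 - (-17) = 13
Since det(O) ≠ 0, rank(O) = 2 and the system is completely observable.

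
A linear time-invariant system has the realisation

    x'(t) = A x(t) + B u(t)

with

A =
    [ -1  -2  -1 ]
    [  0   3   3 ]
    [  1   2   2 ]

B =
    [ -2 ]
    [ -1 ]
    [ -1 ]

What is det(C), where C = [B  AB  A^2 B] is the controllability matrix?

AB = [[5], [-6], [-6]]
A^2B = [[13], [-36], [-19]]
Controllability matrix C = [B  AB  A^2B] = [[-2, 5, 13], [-1, -6, -36], [-1, -6, -19]]
Expanding along the first row, det(C) = (-2)·((-6)·(-19) - (-36)·(-6)) - 5·((-1)·(-19) - (-36)·(-1)) + 13·((-1)·(-6) - (-6)·(-1)) = (-2)·(-102) - 5·(-17) + 13·0 = 289
Since det(C) ≠ 0, rank(C) = 3 and the system is completely controllable.

289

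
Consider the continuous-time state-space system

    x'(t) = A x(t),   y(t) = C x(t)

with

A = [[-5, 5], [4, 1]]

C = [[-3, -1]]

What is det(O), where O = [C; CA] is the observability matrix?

CA = [[11, -16]]
Observability matrix O = [C; CA] = [[-3, -1], [11, -16]]
det(O) = (-3)·(-16) - (-1)·11 = 48 - (-11) = 59
Since det(O) ≠ 0, rank(O) = 2 and the system is completely observable.

59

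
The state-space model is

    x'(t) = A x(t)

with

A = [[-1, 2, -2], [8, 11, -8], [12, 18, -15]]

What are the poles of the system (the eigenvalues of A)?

-5, -3, 3

det(sI - A) = s^3 - (tr A)s^2 + (M11 + M22 + M33)s - det A, where Mii is the 2×2 principal minor of A obtained by deleting row i and column i.
tr A = (-1) + 11 + (-15) = -5; M11 = 11·(-15) - (-8)·18 = -165 - (-144) = -21; M22 = (-1)·(-15) - (-2)·12 = 15 - (-24) = 39; M33 = (-1)·11 - 2·8 = -11 - 16 = -27; sum of minors = -9.
det A = (-1)·(11·(-15) - (-8)·18) - 2·(8·(-15) - (-8)·12) + (-2)·(8·18 - 11·12) = (-1)·(-21) - 2·(-24) + (-2)·12 = 45.
So p(s) = det(sI - A) = s^3 + 5s^2 - 9s - 45.
Rational-root test: any integer root divides -45. Testing small divisors, s = -3 works: p(-3) = -27 + 45 + 27 + (-45) = 0, so (s + 3) is a factor.
Dividing, p(s) = (s + 3)(s^2 + 2s - 15).
Factor s^2 + 2s - 15: two numbers with sum -2 and product -15 are 3 and -5, so s^2 + 2s - 15 = (s - 3)(s + 5).
Hence p(s) = (s - 3) (s + 3) (s + 5), with roots -5, -3, 3.
At least one eigenvalue has non-negative real part, so the system is not asymptotically stable.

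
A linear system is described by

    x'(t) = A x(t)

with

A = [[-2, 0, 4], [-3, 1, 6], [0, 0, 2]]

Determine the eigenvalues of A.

-2, 1, 2

det(sI - A) = s^3 - (tr A)s^2 + (M11 + M22 + M33)s - det A, where Mii is the 2×2 principal minor of A obtained by deleting row i and column i.
tr A = (-2) + 1 + 2 = 1; M11 = 1·2 - 6·0 = 2 - 0 = 2; M22 = (-2)·2 - 4·0 = -4 - 0 = -4; M33 = (-2)·1 - 0·(-3) = -2 - 0 = -2; sum of minors = -4.
det A = (-2)·(1·2 - 6·0) - 0·((-3)·2 - 6·0) + 4·((-3)·0 - 1·0) = (-2)·2 - 0·(-6) + 4·0 = -4.
So p(s) = det(sI - A) = s^3 - s^2 - 4s + 4.
Rational-root test: any integer root divides 4. Testing small divisors, s = 1 works: p(1) = 1 + (-1) + (-4) + 4 = 0, so (s - 1) is a factor.
Dividing, p(s) = (s - 1)(s^2 - 4).
Factor s^2 - 4: two numbers with sum 0 and product -4 are 2 and -2, so s^2 - 4 = (s - 2)(s + 2).
Hence p(s) = (s - 2) (s - 1) (s + 2), with roots -2, 1, 2.
At least one eigenvalue has non-negative real part, so the system is not asymptotically stable.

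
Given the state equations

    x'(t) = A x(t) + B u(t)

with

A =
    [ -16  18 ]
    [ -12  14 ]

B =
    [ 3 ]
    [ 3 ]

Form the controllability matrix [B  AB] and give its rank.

AB = [[6], [6]]
Controllability matrix C = [B  AB] = [[3, 6], [3, 6]]
Every column of C is a scalar multiple of column 1 = [3, 3] (multipliers 1, 2), so the columns span a one-dimensional space.
C ≠ 0, hence rank(C) = 1.
rank(C) = 1 < n = 2, so the pair (A, B) is not completely controllable.

1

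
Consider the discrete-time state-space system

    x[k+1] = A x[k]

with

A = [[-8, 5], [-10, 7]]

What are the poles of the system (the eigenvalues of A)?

-3, 2

det(zI - A) = z^2 - (tr A)z + det A, with tr A = (-8) + 7 = -1 and det A = (-8)·7 - 5·(-10) = -56 - (-50) = -6.
So p(z) = det(zI - A) = z^2 + z - 6.
Factor z^2 + z - 6: two numbers with sum -1 and product -6 are 2 and -3, so z^2 + z - 6 = (z - 2)(z + 3).
Hence p(z) = (z - 2) (z + 3), with roots -3, 2.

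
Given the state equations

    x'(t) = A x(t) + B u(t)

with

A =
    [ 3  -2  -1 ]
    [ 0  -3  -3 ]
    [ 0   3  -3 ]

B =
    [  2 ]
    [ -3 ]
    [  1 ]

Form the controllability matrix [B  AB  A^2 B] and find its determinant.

4050

AB = [[11], [6], [-12]]
A^2B = [[33], [18], [54]]
Controllability matrix C = [B  AB  A^2B] = [[2, 11, 33], [-3, 6, 18], [1, -12, 54]]
Expanding along the first row, det(C) = 2·(6·54 - 18·(-12)) - 11·((-3)·54 - 18·1) + 33·((-3)·(-12) - 6·1) = 2·540 - 11·(-180) + 33·30 = 4050
Since det(C) ≠ 0, rank(C) = 3 and the system is completely controllable.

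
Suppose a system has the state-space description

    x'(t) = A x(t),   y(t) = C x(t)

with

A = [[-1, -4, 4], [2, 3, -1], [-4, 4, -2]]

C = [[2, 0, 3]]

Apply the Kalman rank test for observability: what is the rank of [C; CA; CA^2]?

3

CA = [[-14, 4, 2]]
CA^2 = [[14, 76, -64]]
Observability matrix O = [C; CA; CA^2] = [[2, 0, 3], [-14, 4, 2], [14, 76, -64]]
det(O) = 2·(4·(-64) - 2·76) - 0·((-14)·(-64) - 2·14) + 3·((-14)·76 - 4·14) = 2·(-408) - 0·868 + 3·(-1120) = -4176 ≠ 0, so rank(O) = 3.
rank(O) = 3 = n, so the pair (A, C) is completely observable.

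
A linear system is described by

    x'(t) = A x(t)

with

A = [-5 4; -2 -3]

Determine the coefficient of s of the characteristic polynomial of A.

8

For a 2×2 matrix, det(sI - A) = s^2 - (tr A)s + det A.
tr A = -8, det A = 23.
So p(s) = s^2 + 8s + 23.
The coefficient of s is 8.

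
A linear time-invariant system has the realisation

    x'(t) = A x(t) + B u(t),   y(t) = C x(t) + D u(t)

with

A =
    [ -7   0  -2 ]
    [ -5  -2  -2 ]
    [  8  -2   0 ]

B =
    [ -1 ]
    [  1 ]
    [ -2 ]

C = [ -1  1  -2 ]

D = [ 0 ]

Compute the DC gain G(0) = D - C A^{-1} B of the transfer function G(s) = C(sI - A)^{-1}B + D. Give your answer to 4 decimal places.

G(0) = C(-A)^{-1}B + D = -C A^{-1} B + D.
det A = -24, so A^{-1} = (1/-24)·adj(A) = [[1/6, -1/6, 1/6], [2/3, -2/3, 1/6], [-13/12, 7/12, -7/12]]
A^{-1} B = [-2/3, -5/3, 17/6]^T
C A^{-1} B = -20/3
G(0) = D - C A^{-1} B = 0 - (-20/3) = 20/3 ≈ 6.6667

6.6667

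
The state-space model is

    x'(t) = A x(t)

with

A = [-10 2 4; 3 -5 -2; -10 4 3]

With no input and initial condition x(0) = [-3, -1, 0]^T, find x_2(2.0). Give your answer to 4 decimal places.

det(sI - A) = s^3 - (tr A)s^2 + (M11 + M22 + M33)s - det A, where Mii is the 2×2 principal minor of A obtained by deleting row i and column i.
tr A = (-10) + (-5) + 3 = -12; M11 = (-5)·3 - (-2)·4 = -15 - (-8) = -7; M22 = (-10)·3 - 4·(-10) = -30 - (-40) = 10; M33 = (-10)·(-5) - 2·3 = 50 - 6 = 44; sum of minors = 47.
det A = (-10)·((-5)·3 - (-2)·4) - 2·(3·3 - (-2)·(-10)) + 4·(3·4 - (-5)·(-10)) = (-10)·(-7) - 2·(-11) + 4·(-38) = -60.
So p(s) = det(sI - A) = s^3 + 12s^2 + 47s + 60.
Rational-root test: any integer root divides 60. Testing small divisors, s = -3 works: p(-3) = -27 + 108 + (-141) + 60 = 0, so (s + 3) is a factor.
Dividing, p(s) = (s + 3)(s^2 + 9s + 20).
Factor s^2 + 9s + 20: two numbers with sum -9 and product 20 are -4 and -5, so s^2 + 9s + 20 = (s + 4)(s + 5).
Hence p(s) = (s + 3) (s + 4) (s + 5), with roots -5, -4, -3.
The eigenvalues -5, -4, -3 are distinct and real, so A is diagonalisable and x(t) = e^{At} x(0) = V diag(e^{λ_i t}) V^{-1} x(0), where the columns of V are the eigenvectors.
λ = -5: A - (-5)I = [[-5, 2, 4], [3, 0, -2], [-10, 4, 8]]. v must be orthogonal to every row; (row 1) × (row 2) = [-4, 2, -6], so take v_1 = [2, -1, 3]^T.
λ = -4: A - (-4)I = [[-6, 2, 4], [3, -1, -2], [-10, 4, 7]]. v must be orthogonal to every row; (row 1) × (row 3) = [-2, 2, -4], so take v_2 = [1, -1, 2]^T.
λ = -3: A - (-3)I = [[-7, 2, 4], [3, -2, -2], [-10, 4, 6]]. v must be orthogonal to every row; (row 1) × (row 2) = [4, -2, 8], so take v_3 = [2, -1, 4]^T.
V = [v_1 v_2 v_3] = [[2, 1, 2], [-1, -1, -1], [3, 2, 4]] has det V = -1, so V^{-1} = adj(V)/det V = [[2, 0, -1], [-1, -2, 0], [-1, 1, 1]].
Modal coordinates z(0) = V^{-1} x(0): 2·(-3) + 0·(-1) + (-1)·0 = -6; (-1)·(-3) + (-2)·(-1) + 0·0 = 5; (-1)·(-3) + 1·(-1) + 1·0 = 2; so z(0) = [-6, 5, 2]^T.
x_2(t) = Σ_i (v_i)_2 · z_i(0) · e^{λ_i t} (row 2 of V times the modal terms).
x_2(2.0) = (-1)·(-6)·e^{-5·2.0} + (-1)·5·e^{-4·2.0} + (-1)·2·e^{-3·2.0} = 6·0.000045 + (-5)·0.000335 + (-2)·0.002479 = -0.0064.

-0.0064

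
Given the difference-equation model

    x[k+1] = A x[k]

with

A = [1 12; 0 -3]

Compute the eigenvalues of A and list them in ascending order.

-3, 1

det(zI - A) = z^2 - (tr A)z + det A, with tr A = 1 + (-3) = -2 and det A = 1·(-3) - 12·0 = -3 - 0 = -3.
So p(z) = det(zI - A) = z^2 + 2z - 3.
Factor z^2 + 2z - 3: two numbers with sum -2 and product -3 are 1 and -3, so z^2 + 2z - 3 = (z - 1)(z + 3).
Hence p(z) = (z - 1) (z + 3), with roots -3, 1.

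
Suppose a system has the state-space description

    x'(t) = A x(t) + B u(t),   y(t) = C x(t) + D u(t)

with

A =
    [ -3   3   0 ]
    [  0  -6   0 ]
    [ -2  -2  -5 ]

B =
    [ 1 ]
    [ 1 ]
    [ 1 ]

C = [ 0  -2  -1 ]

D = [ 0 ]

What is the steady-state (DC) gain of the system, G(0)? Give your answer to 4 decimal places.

-0.2667

G(0) = C(-A)^{-1}B + D = -C A^{-1} B + D.
det A = -90, so A^{-1} = (1/-90)·adj(A) = [[-1/3, -1/6, 0], [0, -1/6, 0], [2/15, 2/15, -1/5]]
A^{-1} B = [-1/2, -1/6, 1/15]^T
C A^{-1} B = 4/15
G(0) = D - C A^{-1} B = 0 - (4/15) = -4/15 ≈ -0.2667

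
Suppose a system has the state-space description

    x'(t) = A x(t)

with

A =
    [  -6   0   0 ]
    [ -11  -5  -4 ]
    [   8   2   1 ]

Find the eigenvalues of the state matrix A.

-6, -3, -1

det(sI - A) = s^3 - (tr A)s^2 + (M11 + M22 + M33)s - det A, where Mii is the 2×2 principal minor of A obtained by deleting row i and column i.
tr A = (-6) + (-5) + 1 = -10; M11 = (-5)·1 - (-4)·2 = -5 - (-8) = 3; M22 = (-6)·1 - 0·8 = -6 - 0 = -6; M33 = (-6)·(-5) - 0·(-11) = 30 - 0 = 30; sum of minors = 27.
det A = (-6)·((-5)·1 - (-4)·2) - 0·((-11)·1 - (-4)·8) + 0·((-11)·2 - (-5)·8) = (-6)·3 - 0·21 + 0·18 = -18.
So p(s) = det(sI - A) = s^3 + 10s^2 + 27s + 18.
Rational-root test: any integer root divides 18. Testing small divisors, s = -1 works: p(-1) = -1 + 10 + (-27) + 18 = 0, so (s + 1) is a factor.
Dividing, p(s) = (s + 1)(s^2 + 9s + 18).
Factor s^2 + 9s + 18: two numbers with sum -9 and product 18 are -3 and -6, so s^2 + 9s + 18 = (s + 3)(s + 6).
Hence p(s) = (s + 1) (s + 3) (s + 6), with roots -6, -3, -1.
All eigenvalues have negative real part, so the system is asymptotically stable.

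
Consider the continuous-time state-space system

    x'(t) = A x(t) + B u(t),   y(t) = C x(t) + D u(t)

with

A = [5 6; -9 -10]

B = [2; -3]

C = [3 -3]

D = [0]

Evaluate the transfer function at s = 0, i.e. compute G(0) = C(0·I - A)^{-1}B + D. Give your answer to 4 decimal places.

3.7500

G(0) = C(-A)^{-1}B + D = -C A^{-1} B + D.
det A = 4, so A^{-1} = (1/4)·adj(A) = [[-5/2, -3/2], [9/4, 5/4]]
A^{-1} B = [-1/2, 3/4]^T
C A^{-1} B = -15/4
G(0) = D - C A^{-1} B = 0 - (-15/4) = 15/4 ≈ 3.7500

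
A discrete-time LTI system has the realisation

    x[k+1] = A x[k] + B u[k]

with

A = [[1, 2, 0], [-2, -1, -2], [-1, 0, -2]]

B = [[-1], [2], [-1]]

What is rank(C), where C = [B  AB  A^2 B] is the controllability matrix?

AB = [[3], [2], [3]]
A^2B = [[7], [-14], [-9]]
Controllability matrix C = [B  AB  A^2B] = [[-1, 3, 7], [2, 2, -14], [-1, 3, -9]]
det(C) = (-1)·(2·(-9) - (-14)·3) - 3·(2·(-9) - (-14)·(-1)) + 7·(2·3 - 2·(-1)) = (-1)·24 - 3·(-32) + 7·8 = 128 ≠ 0, so rank(C) = 3.
rank(C) = 3 = n, so the pair (A, B) is completely controllable.

3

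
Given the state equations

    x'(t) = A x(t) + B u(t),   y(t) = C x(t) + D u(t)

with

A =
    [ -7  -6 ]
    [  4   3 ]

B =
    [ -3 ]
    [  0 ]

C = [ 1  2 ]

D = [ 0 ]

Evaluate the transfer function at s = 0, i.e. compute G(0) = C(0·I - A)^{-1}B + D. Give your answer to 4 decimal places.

G(0) = C(-A)^{-1}B + D = -C A^{-1} B + D.
det A = 3, so A^{-1} = (1/3)·adj(A) = [[1, 2], [-4/3, -7/3]]
A^{-1} B = [-3, 4]^T
C A^{-1} B = 5
G(0) = D - C A^{-1} B = 0 - (5) = -5

-5.0000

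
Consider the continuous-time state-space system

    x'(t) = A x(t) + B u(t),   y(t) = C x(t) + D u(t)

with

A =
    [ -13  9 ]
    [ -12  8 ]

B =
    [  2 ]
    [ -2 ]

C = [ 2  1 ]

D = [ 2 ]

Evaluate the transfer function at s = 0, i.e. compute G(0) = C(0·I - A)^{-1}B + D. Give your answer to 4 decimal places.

G(0) = C(-A)^{-1}B + D = -C A^{-1} B + D.
det A = 4, so A^{-1} = (1/4)·adj(A) = [[2, -9/4], [3, -13/4]]
A^{-1} B = [17/2, 25/2]^T
C A^{-1} B = 59/2
G(0) = D - C A^{-1} B = 2 - (59/2) = -55/2 ≈ -27.5000

-27.5000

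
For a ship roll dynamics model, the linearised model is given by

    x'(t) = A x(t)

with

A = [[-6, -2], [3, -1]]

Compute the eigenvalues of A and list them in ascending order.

-4, -3

det(sI - A) = s^2 - (tr A)s + det A, with tr A = (-6) + (-1) = -7 and det A = (-6)·(-1) - (-2)·3 = 6 - (-6) = 12.
So p(s) = det(sI - A) = s^2 + 7s + 12.
Factor s^2 + 7s + 12: two numbers with sum -7 and product 12 are -3 and -4, so s^2 + 7s + 12 = (s + 3)(s + 4).
Hence p(s) = (s + 3) (s + 4), with roots -4, -3.
All eigenvalues have negative real part, so the system is asymptotically stable.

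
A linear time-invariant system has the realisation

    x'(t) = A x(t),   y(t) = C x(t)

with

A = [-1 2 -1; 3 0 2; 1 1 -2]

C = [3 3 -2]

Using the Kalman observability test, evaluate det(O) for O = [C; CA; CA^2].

CA = [[4, 4, 7]]
CA^2 = [[15, 15, -10]]
Observability matrix O = [C; CA; CA^2] = [[3, 3, -2], [4, 4, 7], [15, 15, -10]]
Expanding along the first row, det(O) = 3·(4·(-10) - 7·15) - 3·(4·(-10) - 7·15) + (-2)·(4·15 - 4·15) = 3·(-145) - 3·(-145) + (-2)·0 = 0
Since det(O) = 0, rank(O) < 3 and the system is not completely observable.

0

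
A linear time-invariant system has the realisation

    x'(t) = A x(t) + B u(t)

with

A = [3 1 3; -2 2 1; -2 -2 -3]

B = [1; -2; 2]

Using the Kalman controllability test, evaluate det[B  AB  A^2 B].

AB = [[7], [-4], [-4]]
A^2B = [[5], [-26], [6]]
Controllability matrix C = [B  AB  A^2B] = [[1, 7, 5], [-2, -4, -26], [2, -4, 6]]
Expanding along the first row, det(C) = 1·((-4)·6 - (-26)·(-4)) - 7·((-2)·6 - (-26)·2) + 5·((-2)·(-4) - (-4)·2) = 1·(-128) - 7·40 + 5·16 = -328
Since det(C) ≠ 0, rank(C) = 3 and the system is completely controllable.

-328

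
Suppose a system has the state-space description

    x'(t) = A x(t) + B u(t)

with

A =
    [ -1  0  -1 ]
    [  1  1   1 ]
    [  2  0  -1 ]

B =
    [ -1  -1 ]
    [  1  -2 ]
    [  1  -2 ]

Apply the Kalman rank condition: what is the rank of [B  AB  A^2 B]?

3

AB = [[0, 3], [1, -5], [-3, 0]]
A^2B = [[3, -3], [-2, -2], [3, 6]]
Controllability matrix C = [B  AB  A^2B] = [[-1, -1, 0, 3, 3, -3], [1, -2, 1, -5, -2, -2], [1, -2, -3, 0, 3, 6]]
Take the 3×3 submatrix of C formed by columns 1, 2, 3: [[-1, -1, 0], [1, -2, 1], [1, -2, -3]]. Its determinant is (-1)·((-2)·(-3) - 1·(-2)) - (-1)·(1·(-3) - 1·1) + 0·(1·(-2) - (-2)·1) = (-1)·8 - (-1)·(-4) + 0·0 = -12 ≠ 0.
So rank(C) ≥ 3; since C has 3 rows, rank(C) = 3.
rank(C) = 3 = n, so the pair (A, B) is completely controllable.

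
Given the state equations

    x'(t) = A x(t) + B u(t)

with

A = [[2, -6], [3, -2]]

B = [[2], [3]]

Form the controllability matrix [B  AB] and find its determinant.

42

AB = [[-14], [0]]
Controllability matrix C = [B  AB] = [[2, -14], [3, 0]]
det(C) = 2·0 - (-14)·3 = 0 - (-42) = 42
Since det(C) ≠ 0, rank(C) = 2 and the system is completely controllable.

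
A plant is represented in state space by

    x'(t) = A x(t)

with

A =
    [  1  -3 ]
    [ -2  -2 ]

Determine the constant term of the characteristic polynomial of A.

For a 2×2 matrix, det(sI - A) = s^2 - (tr A)s + det A.
tr A = -1, det A = -8.
So p(s) = s^2 + s - 8.
The constant term is -8.

-8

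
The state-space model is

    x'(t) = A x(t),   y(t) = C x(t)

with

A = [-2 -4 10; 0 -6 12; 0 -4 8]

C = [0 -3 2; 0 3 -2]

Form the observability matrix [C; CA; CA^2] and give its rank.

CA = [[0, 10, -20], [0, -10, 20]]
CA^2 = [[0, 20, -40], [0, -20, 40]]
Observability matrix O = [C; CA; CA^2] = [[0, -3, 2], [0, 3, -2], [0, 10, -20], [0, -10, 20], [0, 20, -40], [0, -20, 40]]
Column 1 of O is identically zero, so rank(O) ≤ 2.
The 2×2 minor from rows 1, 3, columns 2, 3 is (-3)·(-20) - 2·10 = 60 - 20 = 40 ≠ 0, so rank(O) = 2.
rank(O) = 2 < n = 3, so the pair (A, C) is not completely observable.

2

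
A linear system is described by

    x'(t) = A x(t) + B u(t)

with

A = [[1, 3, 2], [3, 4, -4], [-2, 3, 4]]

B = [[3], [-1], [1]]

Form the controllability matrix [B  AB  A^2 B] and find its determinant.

385

AB = [[2], [1], [-5]]
A^2B = [[-5], [30], [-21]]
Controllability matrix C = [B  AB  A^2B] = [[3, 2, -5], [-1, 1, 30], [1, -5, -21]]
Expanding along the first row, det(C) = 3·(1·(-21) - 30·(-5)) - 2·((-1)·(-21) - 30·1) + (-5)·((-1)·(-5) - 1·1) = 3·129 - 2·(-9) + (-5)·4 = 385
Since det(C) ≠ 0, rank(C) = 3 and the system is completely controllable.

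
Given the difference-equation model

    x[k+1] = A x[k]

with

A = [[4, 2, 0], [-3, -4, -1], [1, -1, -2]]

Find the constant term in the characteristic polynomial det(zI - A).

Expand det(zI - A) for the 3×3 matrix.
p(z) = z^3 + 2z^2 - 11z - 14.
(Check: constant term = det(-A) = (-1)^3 det A = -14; coefficient of z^2 = -tr A = 2.)
The constant term is -14.

-14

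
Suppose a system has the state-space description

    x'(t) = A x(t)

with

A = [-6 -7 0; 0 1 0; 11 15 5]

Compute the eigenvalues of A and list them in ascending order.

det(sI - A) = s^3 - (tr A)s^2 + (M11 + M22 + M33)s - det A, where Mii is the 2×2 principal minor of A obtained by deleting row i and column i.
tr A = (-6) + 1 + 5 = 0; M11 = 1·5 - 0·15 = 5 - 0 = 5; M22 = (-6)·5 - 0·11 = -30 - 0 = -30; M33 = (-6)·1 - (-7)·0 = -6 - 0 = -6; sum of minors = -31.
det A = (-6)·(1·5 - 0·15) - (-7)·(0·5 - 0·11) + 0·(0·15 - 1·11) = (-6)·5 - (-7)·0 + 0·(-11) = -30.
So p(s) = det(sI - A) = s^3 - 31s + 30.
Rational-root test: any integer root divides 30. Testing small divisors, s = 1 works: p(1) = 1 + 0 + (-31) + 30 = 0, so (s - 1) is a factor.
Dividing, p(s) = (s - 1)(s^2 + s - 30).
Factor s^2 + s - 30: two numbers with sum -1 and product -30 are 5 and -6, so s^2 + s - 30 = (s - 5)(s + 6).
Hence p(s) = (s - 5) (s - 1) (s + 6), with roots -6, 1, 5.
At least one eigenvalue has non-negative real part, so the system is not asymptotically stable.

-6, 1, 5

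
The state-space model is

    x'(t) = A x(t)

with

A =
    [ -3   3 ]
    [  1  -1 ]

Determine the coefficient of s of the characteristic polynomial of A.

4

For a 2×2 matrix, det(sI - A) = s^2 - (tr A)s + det A.
tr A = -4, det A = 0.
So p(s) = s^2 + 4s.
The coefficient of s is 4.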